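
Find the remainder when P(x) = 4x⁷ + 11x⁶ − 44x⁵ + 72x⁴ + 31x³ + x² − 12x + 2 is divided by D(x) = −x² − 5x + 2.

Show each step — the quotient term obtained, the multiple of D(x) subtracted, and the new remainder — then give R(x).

Step 1: lead(4x⁷ + 11x⁶ − 44x⁵ + 72x⁴ + 31x³ + x² − 12x + 2) ÷ lead(D) = 4x⁷ ÷ −x² = −4x⁵. Subtract (−4x⁵)·D = 4x⁷ + 20x⁶ − 8x⁵. Remainder: −9x⁶ − 36x⁵ + 72x⁴ + 31x³ + x² − 12x + 2.
Step 2: lead(−9x⁶ − 36x⁵ + 72x⁴ + 31x³ + x² − 12x + 2) ÷ lead(D) = −9x⁶ ÷ −x² = 9x⁴. Subtract (9x⁴)·D = −9x⁶ − 45x⁵ + 18x⁴. Remainder: 9x⁵ + 54x⁴ + 31x³ + x² − 12x + 2.
Step 3: lead(9x⁵ + 54x⁴ + 31x³ + x² − 12x + 2) ÷ lead(D) = 9x⁵ ÷ −x² = −9x³. Subtract (−9x³)·D = 9x⁵ + 45x⁴ − 18x³. Remainder: 9x⁴ + 49x³ + x² − 12x + 2.
Step 4: lead(9x⁴ + 49x³ + x² − 12x + 2) ÷ lead(D) = 9x⁴ ÷ −x² = −9x². Subtract (−9x²)·D = 9x⁴ + 45x³ − 18x². Remainder: 4x³ + 19x² − 12x + 2.
Step 5: lead(4x³ + 19x² − 12x + 2) ÷ lead(D) = 4x³ ÷ −x² = −4x. Subtract (−4x)·D = 4x³ + 20x² − 8x. Remainder: −x² − 4x + 2.
Step 6: lead(−x² − 4x + 2) ÷ lead(D) = −x² ÷ −x² = 1. Subtract (1)·D = −x² − 5x + 2. Remainder: x.

R(x) = x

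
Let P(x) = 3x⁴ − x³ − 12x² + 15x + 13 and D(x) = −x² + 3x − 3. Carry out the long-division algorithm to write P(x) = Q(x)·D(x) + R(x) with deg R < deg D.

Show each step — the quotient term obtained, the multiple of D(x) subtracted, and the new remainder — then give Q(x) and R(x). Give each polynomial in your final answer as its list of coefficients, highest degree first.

Q = [-3, -8, -3]; R = [4]

Step 1: lead(3x⁴ − x³ − 12x² + 15x + 13) ÷ lead(D) = 3x⁴ ÷ −x² = −3x². Subtract (−3x²)·D = 3x⁴ − 9x³ + 9x². Remainder: 8x³ − 21x² + 15x + 13.
Step 2: lead(8x³ − 21x² + 15x + 13) ÷ lead(D) = 8x³ ÷ −x² = −8x. Subtract (−8x)·D = 8x³ − 24x² + 24x. Remainder: 3x² − 9x + 13.
Step 3: lead(3x² − 9x + 13) ÷ lead(D) = 3x² ÷ −x² = −3. Subtract (−3)·D = 3x² − 9x + 9. Remainder: 4.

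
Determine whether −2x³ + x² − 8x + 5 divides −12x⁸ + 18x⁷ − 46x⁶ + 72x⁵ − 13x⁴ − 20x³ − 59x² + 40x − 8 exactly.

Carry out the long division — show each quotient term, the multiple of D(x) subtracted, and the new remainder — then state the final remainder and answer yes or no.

R(x) = −8, so D(x) is not a factor of P(x). no

Step 1: lead(−12x⁸ + 18x⁷ − 46x⁶ + 72x⁵ − 13x⁴ − 20x³ − 59x² + 40x − 8) ÷ lead(D) = −12x⁸ ÷ −2x³ = 6x⁵. Subtract (6x⁵)·D = −12x⁸ + 6x⁷ − 48x⁶ + 30x⁵. Remainder: 12x⁷ + 2x⁶ + 42x⁵ − 13x⁴ − 20x³ − 59x² + 40x − 8.
Step 2: lead(12x⁷ + 2x⁶ + 42x⁵ − 13x⁴ − 20x³ − 59x² + 40x − 8) ÷ lead(D) = 12x⁷ ÷ −2x³ = −6x⁴. Subtract (−6x⁴)·D = 12x⁷ − 6x⁶ + 48x⁵ − 30x⁴. Remainder: 8x⁶ − 6x⁵ + 17x⁴ − 20x³ − 59x² + 40x − 8.
Step 3: lead(8x⁶ − 6x⁵ + 17x⁴ − 20x³ − 59x² + 40x − 8) ÷ lead(D) = 8x⁶ ÷ −2x³ = −4x³. Subtract (−4x³)·D = 8x⁶ − 4x⁵ + 32x⁴ − 20x³. Remainder: −2x⁵ − 15x⁴ − 59x² + 40x − 8.
Step 4: lead(−2x⁵ − 15x⁴ − 59x² + 40x − 8) ÷ lead(D) = −2x⁵ ÷ −2x³ = x². Subtract (x²)·D = −2x⁵ + x⁴ − 8x³ + 5x². Remainder: −16x⁴ + 8x³ − 64x² + 40x − 8.
Step 5: lead(−16x⁴ + 8x³ − 64x² + 40x − 8) ÷ lead(D) = −16x⁴ ÷ −2x³ = 8x. Subtract (8x)·D = −16x⁴ + 8x³ − 64x² + 40x. Remainder: −8.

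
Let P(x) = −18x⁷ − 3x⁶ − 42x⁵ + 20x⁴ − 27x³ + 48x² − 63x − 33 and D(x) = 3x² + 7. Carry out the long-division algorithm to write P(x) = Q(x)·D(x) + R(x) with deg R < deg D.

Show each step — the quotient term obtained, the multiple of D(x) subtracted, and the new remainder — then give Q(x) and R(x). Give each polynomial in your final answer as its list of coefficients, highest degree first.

Step 1: lead(−18x⁷ − 3x⁶ − 42x⁵ + 20x⁴ − 27x³ + 48x² − 63x − 33) ÷ lead(D) = −18x⁷ ÷ 3x² = −6x⁵. Subtract (−6x⁵)·D = −18x⁷ − 42x⁵. Remainder: −3x⁶ + 20x⁴ − 27x³ + 48x² − 63x − 33.
Step 2: lead(−3x⁶ + 20x⁴ − 27x³ + 48x² − 63x − 33) ÷ lead(D) = −3x⁶ ÷ 3x² = −x⁴. Subtract (−x⁴)·D = −3x⁶ − 7x⁴. Remainder: 27x⁴ − 27x³ + 48x² − 63x − 33.
Step 3: lead(27x⁴ − 27x³ + 48x² − 63x − 33) ÷ lead(D) = 27x⁴ ÷ 3x² = 9x². Subtract (9x²)·D = 27x⁴ + 63x². Remainder: −27x³ − 15x² − 63x − 33.
Step 4: lead(−27x³ − 15x² − 63x − 33) ÷ lead(D) = −27x³ ÷ 3x² = −9x. Subtract (−9x)·D = −27x³ − 63x. Remainder: −15x² − 33.
Step 5: lead(−15x² − 33) ÷ lead(D) = −15x² ÷ 3x² = −5. Subtract (−5)·D = −15x² − 35. Remainder: 2.

Q = [-6, -1, 0, 9, -9, -5]; R = [2]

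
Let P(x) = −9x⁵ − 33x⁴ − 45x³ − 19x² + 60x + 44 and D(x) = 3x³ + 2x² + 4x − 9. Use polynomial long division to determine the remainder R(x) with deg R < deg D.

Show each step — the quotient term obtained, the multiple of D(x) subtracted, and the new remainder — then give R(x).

Step 1: lead(−9x⁵ − 33x⁴ − 45x³ − 19x² + 60x + 44) ÷ lead(D) = −9x⁵ ÷ 3x³ = −3x². Subtract (−3x²)·D = −9x⁵ − 6x⁴ − 12x³ + 27x². Remainder: −27x⁴ − 33x³ − 46x² + 60x + 44.
Step 2: lead(−27x⁴ − 33x³ − 46x² + 60x + 44) ÷ lead(D) = −27x⁴ ÷ 3x³ = −9x. Subtract (−9x)·D = −27x⁴ − 18x³ − 36x² + 81x. Remainder: −15x³ − 10x² − 21x + 44.
Step 3: lead(−15x³ − 10x² − 21x + 44) ÷ lead(D) = −15x³ ÷ 3x³ = −5. Subtract (−5)·D = −15x³ − 10x² − 20x + 45. Remainder: −x − 1.

R(x) = −x − 1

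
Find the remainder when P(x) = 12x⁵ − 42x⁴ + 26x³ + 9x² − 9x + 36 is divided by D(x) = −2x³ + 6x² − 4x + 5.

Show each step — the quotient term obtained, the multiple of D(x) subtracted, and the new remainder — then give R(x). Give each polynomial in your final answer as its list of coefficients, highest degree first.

R = [3, 8, -4]

Step 1: lead(12x⁵ − 42x⁴ + 26x³ + 9x² − 9x + 36) ÷ lead(D) = 12x⁵ ÷ −2x³ = −6x². Subtract (−6x²)·D = 12x⁵ − 36x⁴ + 24x³ − 30x². Remainder: −6x⁴ + 2x³ + 39x² − 9x + 36.
Step 2: lead(−6x⁴ + 2x³ + 39x² − 9x + 36) ÷ lead(D) = −6x⁴ ÷ −2x³ = 3x. Subtract (3x)·D = −6x⁴ + 18x³ − 12x² + 15x. Remainder: −16x³ + 51x² − 24x + 36.
Step 3: lead(−16x³ + 51x² − 24x + 36) ÷ lead(D) = −16x³ ÷ −2x³ = 8. Subtract (8)·D = −16x³ + 48x² − 32x + 40. Remainder: 3x² + 8x − 4.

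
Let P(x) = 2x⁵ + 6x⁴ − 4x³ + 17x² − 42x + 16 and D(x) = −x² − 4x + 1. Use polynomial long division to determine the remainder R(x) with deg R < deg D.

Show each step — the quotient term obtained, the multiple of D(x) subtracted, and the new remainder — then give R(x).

Step 1: lead(2x⁵ + 6x⁴ − 4x³ + 17x² − 42x + 16) ÷ lead(D) = 2x⁵ ÷ −x² = −2x³. Subtract (−2x³)·D = 2x⁵ + 8x⁴ − 2x³. Remainder: −2x⁴ − 2x³ + 17x² − 42x + 16.
Step 2: lead(−2x⁴ − 2x³ + 17x² − 42x + 16) ÷ lead(D) = −2x⁴ ÷ −x² = 2x². Subtract (2x²)·D = −2x⁴ − 8x³ + 2x². Remainder: 6x³ + 15x² − 42x + 16.
Step 3: lead(6x³ + 15x² − 42x + 16) ÷ lead(D) = 6x³ ÷ −x² = −6x. Subtract (−6x)·D = 6x³ + 24x² − 6x. Remainder: −9x² − 36x + 16.
Step 4: lead(−9x² − 36x + 16) ÷ lead(D) = −9x² ÷ −x² = 9. Subtract (9)·D = −9x² − 36x + 9. Remainder: 7.

R(x) = 7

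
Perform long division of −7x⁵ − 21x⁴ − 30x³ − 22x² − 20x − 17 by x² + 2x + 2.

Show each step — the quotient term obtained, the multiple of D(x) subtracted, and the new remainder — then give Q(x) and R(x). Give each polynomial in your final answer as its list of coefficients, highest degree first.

Step 1: lead(−7x⁵ − 21x⁴ − 30x³ − 22x² − 20x − 17) ÷ lead(D) = −7x⁵ ÷ x² = −7x³. Subtract (−7x³)·D = −7x⁵ − 14x⁴ − 14x³. Remainder: −7x⁴ − 16x³ − 22x² − 20x − 17.
Step 2: lead(−7x⁴ − 16x³ − 22x² − 20x − 17) ÷ lead(D) = −7x⁴ ÷ x² = −7x². Subtract (−7x²)·D = −7x⁴ − 14x³ − 14x². Remainder: −2x³ − 8x² − 20x − 17.
Step 3: lead(−2x³ − 8x² − 20x − 17) ÷ lead(D) = −2x³ ÷ x² = −2x. Subtract (−2x)·D = −2x³ − 4x² − 4x. Remainder: −4x² − 16x − 17.
Step 4: lead(−4x² − 16x − 17) ÷ lead(D) = −4x² ÷ x² = −4. Subtract (−4)·D = −4x² − 8x − 8. Remainder: −8x − 9.

Q = [-7, -7, -2, -4]; R = [-8, -9]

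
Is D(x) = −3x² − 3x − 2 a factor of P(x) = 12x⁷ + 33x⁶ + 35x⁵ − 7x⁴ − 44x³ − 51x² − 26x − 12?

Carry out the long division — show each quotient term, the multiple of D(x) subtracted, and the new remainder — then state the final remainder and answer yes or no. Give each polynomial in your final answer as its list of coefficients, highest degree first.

Step 1: lead(12x⁷ + 33x⁶ + 35x⁵ − 7x⁴ − 44x³ − 51x² − 26x − 12) ÷ lead(D) = 12x⁷ ÷ −3x² = −4x⁵. Subtract (−4x⁵)·D = 12x⁷ + 12x⁶ + 8x⁵. Remainder: 21x⁶ + 27x⁵ − 7x⁴ − 44x³ − 51x² − 26x − 12.
Step 2: lead(21x⁶ + 27x⁵ − 7x⁴ − 44x³ − 51x² − 26x − 12) ÷ lead(D) = 21x⁶ ÷ −3x² = −7x⁴. Subtract (−7x⁴)·D = 21x⁶ + 21x⁵ + 14x⁴. Remainder: 6x⁵ − 21x⁴ − 44x³ − 51x² − 26x − 12.
Step 3: lead(6x⁵ − 21x⁴ − 44x³ − 51x² − 26x − 12) ÷ lead(D) = 6x⁵ ÷ −3x² = −2x³. Subtract (−2x³)·D = 6x⁵ + 6x⁴ + 4x³. Remainder: −27x⁴ − 48x³ − 51x² − 26x − 12.
Step 4: lead(−27x⁴ − 48x³ − 51x² − 26x − 12) ÷ lead(D) = −27x⁴ ÷ −3x² = 9x². Subtract (9x²)·D = −27x⁴ − 27x³ − 18x². Remainder: −21x³ − 33x² − 26x − 12.
Step 5: lead(−21x³ − 33x² − 26x − 12) ÷ lead(D) = −21x³ ÷ −3x² = 7x. Subtract (7x)·D = −21x³ − 21x² − 14x. Remainder: −12x² − 12x − 12.
Step 6: lead(−12x² − 12x − 12) ÷ lead(D) = −12x² ÷ −3x² = 4. Subtract (4)·D = −12x² − 12x − 8. Remainder: −4.

R = [-4], so D(x) is not a factor of P(x). no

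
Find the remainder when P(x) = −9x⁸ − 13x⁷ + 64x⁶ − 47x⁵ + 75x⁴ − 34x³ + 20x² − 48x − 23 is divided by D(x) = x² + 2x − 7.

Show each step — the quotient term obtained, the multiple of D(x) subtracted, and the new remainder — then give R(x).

Step 1: lead(−9x⁸ − 13x⁷ + 64x⁶ − 47x⁵ + 75x⁴ − 34x³ + 20x² − 48x − 23) ÷ lead(D) = −9x⁸ ÷ x² = −9x⁶. Subtract (−9x⁶)·D = −9x⁸ − 18x⁷ + 63x⁶. Remainder: 5x⁷ + x⁶ − 47x⁵ + 75x⁴ − 34x³ + 20x² − 48x − 23.
Step 2: lead(5x⁷ + x⁶ − 47x⁵ + 75x⁴ − 34x³ + 20x² − 48x − 23) ÷ lead(D) = 5x⁷ ÷ x² = 5x⁵. Subtract (5x⁵)·D = 5x⁷ + 10x⁶ − 35x⁵. Remainder: −9x⁶ − 12x⁵ + 75x⁴ − 34x³ + 20x² − 48x − 23.
Step 3: lead(−9x⁶ − 12x⁵ + 75x⁴ − 34x³ + 20x² − 48x − 23) ÷ lead(D) = −9x⁶ ÷ x² = −9x⁴. Subtract (−9x⁴)·D = −9x⁶ − 18x⁵ + 63x⁴. Remainder: 6x⁵ + 12x⁴ − 34x³ + 20x² − 48x − 23.
Step 4: lead(6x⁵ + 12x⁴ − 34x³ + 20x² − 48x − 23) ÷ lead(D) = 6x⁵ ÷ x² = 6x³. Subtract (6x³)·D = 6x⁵ + 12x⁴ − 42x³. Remainder: 8x³ + 20x² − 48x − 23.
Step 5: lead(8x³ + 20x² − 48x − 23) ÷ lead(D) = 8x³ ÷ x² = 8x. Subtract (8x)·D = 8x³ + 16x² − 56x. Remainder: 4x² + 8x − 23.
Step 6: lead(4x² + 8x − 23) ÷ lead(D) = 4x² ÷ x² = 4. Subtract (4)·D = 4x² + 8x − 28. Remainder: 5.

R(x) = 5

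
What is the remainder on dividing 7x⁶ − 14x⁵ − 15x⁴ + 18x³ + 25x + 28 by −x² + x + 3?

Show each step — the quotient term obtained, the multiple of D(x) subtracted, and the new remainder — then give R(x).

Step 1: lead(7x⁶ − 14x⁵ − 15x⁴ + 18x³ + 25x + 28) ÷ lead(D) = 7x⁶ ÷ −x² = −7x⁴. Subtract (−7x⁴)·D = 7x⁶ − 7x⁵ − 21x⁴. Remainder: −7x⁵ + 6x⁴ + 18x³ + 25x + 28.
Step 2: lead(−7x⁵ + 6x⁴ + 18x³ + 25x + 28) ÷ lead(D) = −7x⁵ ÷ −x² = 7x³. Subtract (7x³)·D = −7x⁵ + 7x⁴ + 21x³. Remainder: −x⁴ − 3x³ + 25x + 28.
Step 3: lead(−x⁴ − 3x³ + 25x + 28) ÷ lead(D) = −x⁴ ÷ −x² = x². Subtract (x²)·D = −x⁴ + x³ + 3x². Remainder: −4x³ − 3x² + 25x + 28.
Step 4: lead(−4x³ − 3x² + 25x + 28) ÷ lead(D) = −4x³ ÷ −x² = 4x. Subtract (4x)·D = −4x³ + 4x² + 12x. Remainder: −7x² + 13x + 28.
Step 5: lead(−7x² + 13x + 28) ÷ lead(D) = −7x² ÷ −x² = 7. Subtract (7)·D = −7x² + 7x + 21. Remainder: 6x + 7.

R(x) = 6x + 7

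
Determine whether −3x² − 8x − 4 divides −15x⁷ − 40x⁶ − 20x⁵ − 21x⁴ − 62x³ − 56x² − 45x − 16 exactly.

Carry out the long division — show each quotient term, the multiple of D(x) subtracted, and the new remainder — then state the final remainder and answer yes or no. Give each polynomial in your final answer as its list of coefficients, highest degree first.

R = [-5, 0], so D(x) is not a factor of P(x). no

Step 1: lead(−15x⁷ − 40x⁶ − 20x⁵ − 21x⁴ − 62x³ − 56x² − 45x − 16) ÷ lead(D) = −15x⁷ ÷ −3x² = 5x⁵. Subtract (5x⁵)·D = −15x⁷ − 40x⁶ − 20x⁵. Remainder: −21x⁴ − 62x³ − 56x² − 45x − 16.
Step 2: lead(−21x⁴ − 62x³ − 56x² − 45x − 16) ÷ lead(D) = −21x⁴ ÷ −3x² = 7x². Subtract (7x²)·D = −21x⁴ − 56x³ − 28x². Remainder: −6x³ − 28x² − 45x − 16.
Step 3: lead(−6x³ − 28x² − 45x − 16) ÷ lead(D) = −6x³ ÷ −3x² = 2x. Subtract (2x)·D = −6x³ − 16x² − 8x. Remainder: −12x² − 37x − 16.
Step 4: lead(−12x² − 37x − 16) ÷ lead(D) = −12x² ÷ −3x² = 4. Subtract (4)·D = −12x² − 32x − 16. Remainder: −5x.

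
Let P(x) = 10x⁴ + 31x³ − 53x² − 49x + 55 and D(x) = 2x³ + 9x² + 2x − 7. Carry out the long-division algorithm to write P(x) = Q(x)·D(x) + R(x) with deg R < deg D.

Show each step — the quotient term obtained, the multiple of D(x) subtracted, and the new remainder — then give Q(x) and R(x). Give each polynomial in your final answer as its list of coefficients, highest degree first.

Q = [5, -7]; R = [6]

Step 1: lead(10x⁴ + 31x³ − 53x² − 49x + 55) ÷ lead(D) = 10x⁴ ÷ 2x³ = 5x. Subtract (5x)·D = 10x⁴ + 45x³ + 10x² − 35x. Remainder: −14x³ − 63x² − 14x + 55.
Step 2: lead(−14x³ − 63x² − 14x + 55) ÷ lead(D) = −14x³ ÷ 2x³ = −7. Subtract (−7)·D = −14x³ − 63x² − 14x + 49. Remainder: 6.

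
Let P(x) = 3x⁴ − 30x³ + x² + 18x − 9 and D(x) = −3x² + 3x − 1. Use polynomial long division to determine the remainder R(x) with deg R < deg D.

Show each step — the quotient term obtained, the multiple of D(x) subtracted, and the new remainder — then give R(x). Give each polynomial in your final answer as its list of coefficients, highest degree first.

Step 1: lead(3x⁴ − 30x³ + x² + 18x − 9) ÷ lead(D) = 3x⁴ ÷ −3x² = −x². Subtract (−x²)·D = 3x⁴ − 3x³ + x². Remainder: −27x³ + 18x − 9.
Step 2: lead(−27x³ + 18x − 9) ÷ lead(D) = −27x³ ÷ −3x² = 9x. Subtract (9x)·D = −27x³ + 27x² − 9x. Remainder: −27x² + 27x − 9.
Step 3: lead(−27x² + 27x − 9) ÷ lead(D) = −27x² ÷ −3x² = 9. Subtract (9)·D = −27x² + 27x − 9. Remainder: 0.

R = [0]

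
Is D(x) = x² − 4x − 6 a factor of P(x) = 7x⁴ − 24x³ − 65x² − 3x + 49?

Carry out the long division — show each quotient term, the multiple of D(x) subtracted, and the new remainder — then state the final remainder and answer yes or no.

Step 1: lead(7x⁴ − 24x³ − 65x² − 3x + 49) ÷ lead(D) = 7x⁴ ÷ x² = 7x². Subtract (7x²)·D = 7x⁴ − 28x³ − 42x². Remainder: 4x³ − 23x² − 3x + 49.
Step 2: lead(4x³ − 23x² − 3x + 49) ÷ lead(D) = 4x³ ÷ x² = 4x. Subtract (4x)·D = 4x³ − 16x² − 24x. Remainder: −7x² + 21x + 49.
Step 3: lead(−7x² + 21x + 49) ÷ lead(D) = −7x² ÷ x² = −7. Subtract (−7)·D = −7x² + 28x + 42. Remainder: −7x + 7.

R(x) = −7x + 7, so D(x) is not a factor of P(x). no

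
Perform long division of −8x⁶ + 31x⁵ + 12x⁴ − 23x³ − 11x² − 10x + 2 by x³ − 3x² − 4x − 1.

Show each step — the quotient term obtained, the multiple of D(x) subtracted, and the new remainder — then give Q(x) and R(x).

Step 1: lead(−8x⁶ + 31x⁵ + 12x⁴ − 23x³ − 11x² − 10x + 2) ÷ lead(D) = −8x⁶ ÷ x³ = −8x³. Subtract (−8x³)·D = −8x⁶ + 24x⁵ + 32x⁴ + 8x³. Remainder: 7x⁵ − 20x⁴ − 31x³ − 11x² − 10x + 2.
Step 2: lead(7x⁵ − 20x⁴ − 31x³ − 11x² − 10x + 2) ÷ lead(D) = 7x⁵ ÷ x³ = 7x². Subtract (7x²)·D = 7x⁵ − 21x⁴ − 28x³ − 7x². Remainder: x⁴ − 3x³ − 4x² − 10x + 2.
Step 3: lead(x⁴ − 3x³ − 4x² − 10x + 2) ÷ lead(D) = x⁴ ÷ x³ = x. Subtract (x)·D = x⁴ − 3x³ − 4x² − x. Remainder: −9x + 2.

Q(x) = −8x³ + 7x² + x; R(x) = −9x + 2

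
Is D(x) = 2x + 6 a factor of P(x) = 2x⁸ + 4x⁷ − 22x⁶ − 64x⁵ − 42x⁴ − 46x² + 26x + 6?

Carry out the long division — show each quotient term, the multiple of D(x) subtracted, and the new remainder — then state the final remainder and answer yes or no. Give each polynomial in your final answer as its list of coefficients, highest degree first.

R = [0], so D(x) is a factor of P(x). yes

Step 1: lead(2x⁸ + 4x⁷ − 22x⁶ − 64x⁵ − 42x⁴ − 46x² + 26x + 6) ÷ lead(D) = 2x⁸ ÷ 2x = x⁷. Subtract (x⁷)·D = 2x⁸ + 6x⁷. Remainder: −2x⁷ − 22x⁶ − 64x⁵ − 42x⁴ − 46x² + 26x + 6.
Step 2: lead(−2x⁷ − 22x⁶ − 64x⁵ − 42x⁴ − 46x² + 26x + 6) ÷ lead(D) = −2x⁷ ÷ 2x = −x⁶. Subtract (−x⁶)·D = −2x⁷ − 6x⁶. Remainder: −16x⁶ − 64x⁵ − 42x⁴ − 46x² + 26x + 6.
Step 3: lead(−16x⁶ − 64x⁵ − 42x⁴ − 46x² + 26x + 6) ÷ lead(D) = −16x⁶ ÷ 2x = −8x⁵. Subtract (−8x⁵)·D = −16x⁶ − 48x⁵. Remainder: −16x⁵ − 42x⁴ − 46x² + 26x + 6.
Step 4: lead(−16x⁵ − 42x⁴ − 46x² + 26x + 6) ÷ lead(D) = −16x⁵ ÷ 2x = −8x⁴. Subtract (−8x⁴)·D = −16x⁵ − 48x⁴. Remainder: 6x⁴ − 46x² + 26x + 6.
Step 5: lead(6x⁴ − 46x² + 26x + 6) ÷ lead(D) = 6x⁴ ÷ 2x = 3x³. Subtract (3x³)·D = 6x⁴ + 18x³. Remainder: −18x³ − 46x² + 26x + 6.
Step 6: lead(−18x³ − 46x² + 26x + 6) ÷ lead(D) = −18x³ ÷ 2x = −9x². Subtract (−9x²)·D = −18x³ − 54x². Remainder: 8x² + 26x + 6.
Step 7: lead(8x² + 26x + 6) ÷ lead(D) = 8x² ÷ 2x = 4x. Subtract (4x)·D = 8x² + 24x. Remainder: 2x + 6.
Step 8: lead(2x + 6) ÷ lead(D) = 2x ÷ 2x = 1. Subtract (1)·D = 2x + 6. Remainder: 0.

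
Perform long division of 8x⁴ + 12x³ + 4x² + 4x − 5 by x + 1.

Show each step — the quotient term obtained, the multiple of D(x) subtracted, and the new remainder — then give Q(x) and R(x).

Q(x) = 8x³ + 4x² + 4; R(x) = −9

Step 1: lead(8x⁴ + 12x³ + 4x² + 4x − 5) ÷ lead(D) = 8x⁴ ÷ x = 8x³. Subtract (8x³)·D = 8x⁴ + 8x³. Remainder: 4x³ + 4x² + 4x − 5.
Step 2: lead(4x³ + 4x² + 4x − 5) ÷ lead(D) = 4x³ ÷ x = 4x². Subtract (4x²)·D = 4x³ + 4x². Remainder: 4x − 5.
Step 3: lead(4x − 5) ÷ lead(D) = 4x ÷ x = 4. Subtract (4)·D = 4x + 4. Remainder: −9.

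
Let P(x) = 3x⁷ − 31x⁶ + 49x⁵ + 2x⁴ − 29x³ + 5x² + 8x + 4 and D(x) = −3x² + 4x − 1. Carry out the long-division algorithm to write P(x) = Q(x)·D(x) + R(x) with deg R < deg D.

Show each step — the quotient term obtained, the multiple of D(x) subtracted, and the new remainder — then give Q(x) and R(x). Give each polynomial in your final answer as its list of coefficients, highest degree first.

Q = [-1, 9, -4, -9, -1, 0]; R = [7, 4]

Step 1: lead(3x⁷ − 31x⁶ + 49x⁵ + 2x⁴ − 29x³ + 5x² + 8x + 4) ÷ lead(D) = 3x⁷ ÷ −3x² = −x⁵. Subtract (−x⁵)·D = 3x⁷ − 4x⁶ + x⁵. Remainder: −27x⁶ + 48x⁵ + 2x⁴ − 29x³ + 5x² + 8x + 4.
Step 2: lead(−27x⁶ + 48x⁵ + 2x⁴ − 29x³ + 5x² + 8x + 4) ÷ lead(D) = −27x⁶ ÷ −3x² = 9x⁴. Subtract (9x⁴)·D = −27x⁶ + 36x⁵ − 9x⁴. Remainder: 12x⁵ + 11x⁴ − 29x³ + 5x² + 8x + 4.
Step 3: lead(12x⁵ + 11x⁴ − 29x³ + 5x² + 8x + 4) ÷ lead(D) = 12x⁵ ÷ −3x² = −4x³. Subtract (−4x³)·D = 12x⁵ − 16x⁴ + 4x³. Remainder: 27x⁴ − 33x³ + 5x² + 8x + 4.
Step 4: lead(27x⁴ − 33x³ + 5x² + 8x + 4) ÷ lead(D) = 27x⁴ ÷ −3x² = −9x². Subtract (−9x²)·D = 27x⁴ − 36x³ + 9x². Remainder: 3x³ − 4x² + 8x + 4.
Step 5: lead(3x³ − 4x² + 8x + 4) ÷ lead(D) = 3x³ ÷ −3x² = −x. Subtract (−x)·D = 3x³ − 4x² + x. Remainder: 7x + 4.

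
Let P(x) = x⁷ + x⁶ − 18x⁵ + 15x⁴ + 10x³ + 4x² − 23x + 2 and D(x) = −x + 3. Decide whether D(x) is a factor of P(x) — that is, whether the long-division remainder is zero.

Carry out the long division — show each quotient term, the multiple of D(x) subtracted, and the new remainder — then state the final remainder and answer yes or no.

R(x) = −4, so D(x) is not a factor of P(x). no

Step 1: lead(x⁷ + x⁶ − 18x⁵ + 15x⁴ + 10x³ + 4x² − 23x + 2) ÷ lead(D) = x⁷ ÷ −x = −x⁶. Subtract (−x⁶)·D = x⁷ − 3x⁶. Remainder: 4x⁶ − 18x⁵ + 15x⁴ + 10x³ + 4x² − 23x + 2.
Step 2: lead(4x⁶ − 18x⁵ + 15x⁴ + 10x³ + 4x² − 23x + 2) ÷ lead(D) = 4x⁶ ÷ −x = −4x⁵. Subtract (−4x⁵)·D = 4x⁶ − 12x⁵. Remainder: −6x⁵ + 15x⁴ + 10x³ + 4x² − 23x + 2.
Step 3: lead(−6x⁵ + 15x⁴ + 10x³ + 4x² − 23x + 2) ÷ lead(D) = −6x⁵ ÷ −x = 6x⁴. Subtract (6x⁴)·D = −6x⁵ + 18x⁴. Remainder: −3x⁴ + 10x³ + 4x² − 23x + 2.
Step 4: lead(−3x⁴ + 10x³ + 4x² − 23x + 2) ÷ lead(D) = −3x⁴ ÷ −x = 3x³. Subtract (3x³)·D = −3x⁴ + 9x³. Remainder: x³ + 4x² − 23x + 2.
Step 5: lead(x³ + 4x² − 23x + 2) ÷ lead(D) = x³ ÷ −x = −x². Subtract (−x²)·D = x³ − 3x². Remainder: 7x² − 23x + 2.
Step 6: lead(7x² − 23x + 2) ÷ lead(D) = 7x² ÷ −x = −7x. Subtract (−7x)·D = 7x² − 21x. Remainder: −2x + 2.
Step 7: lead(−2x + 2) ÷ lead(D) = −2x ÷ −x = 2. Subtract (2)·D = −2x + 6. Remainder: −4.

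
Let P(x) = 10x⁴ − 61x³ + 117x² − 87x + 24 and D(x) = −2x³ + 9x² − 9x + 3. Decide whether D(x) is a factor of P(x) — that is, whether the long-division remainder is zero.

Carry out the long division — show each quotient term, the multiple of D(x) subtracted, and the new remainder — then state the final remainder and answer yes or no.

Step 1: lead(10x⁴ − 61x³ + 117x² − 87x + 24) ÷ lead(D) = 10x⁴ ÷ −2x³ = −5x. Subtract (−5x)·D = 10x⁴ − 45x³ + 45x² − 15x. Remainder: −16x³ + 72x² − 72x + 24.
Step 2: lead(−16x³ + 72x² − 72x + 24) ÷ lead(D) = −16x³ ÷ −2x³ = 8. Subtract (8)·D = −16x³ + 72x² − 72x + 24. Remainder: 0.

R(x) = 0, so D(x) is a factor of P(x). yes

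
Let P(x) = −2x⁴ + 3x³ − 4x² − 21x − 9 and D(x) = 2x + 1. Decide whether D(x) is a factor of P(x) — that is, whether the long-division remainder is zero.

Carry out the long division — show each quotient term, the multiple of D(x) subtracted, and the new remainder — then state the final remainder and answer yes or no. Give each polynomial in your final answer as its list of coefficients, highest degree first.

R = [0], so D(x) is a factor of P(x). yes

Step 1: lead(−2x⁴ + 3x³ − 4x² − 21x − 9) ÷ lead(D) = −2x⁴ ÷ 2x = −x³. Subtract (−x³)·D = −2x⁴ − x³. Remainder: 4x³ − 4x² − 21x − 9.
Step 2: lead(4x³ − 4x² − 21x − 9) ÷ lead(D) = 4x³ ÷ 2x = 2x². Subtract (2x²)·D = 4x³ + 2x². Remainder: −6x² − 21x − 9.
Step 3: lead(−6x² − 21x − 9) ÷ lead(D) = −6x² ÷ 2x = −3x. Subtract (−3x)·D = −6x² − 3x. Remainder: −18x − 9.
Step 4: lead(−18x − 9) ÷ lead(D) = −18x ÷ 2x = −9. Subtract (−9)·D = −18x − 9. Remainder: 0.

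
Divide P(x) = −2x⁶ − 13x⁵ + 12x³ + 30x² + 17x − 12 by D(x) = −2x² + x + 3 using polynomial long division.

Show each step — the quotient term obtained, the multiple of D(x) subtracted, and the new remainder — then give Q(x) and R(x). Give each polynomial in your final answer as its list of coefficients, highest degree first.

Q = [1, 7, 5, 7, -4]; R = [0]

Step 1: lead(−2x⁶ − 13x⁵ + 12x³ + 30x² + 17x − 12) ÷ lead(D) = −2x⁶ ÷ −2x² = x⁴. Subtract (x⁴)·D = −2x⁶ + x⁵ + 3x⁴. Remainder: −14x⁵ − 3x⁴ + 12x³ + 30x² + 17x − 12.
Step 2: lead(−14x⁵ − 3x⁴ + 12x³ + 30x² + 17x − 12) ÷ lead(D) = −14x⁵ ÷ −2x² = 7x³. Subtract (7x³)·D = −14x⁵ + 7x⁴ + 21x³. Remainder: −10x⁴ − 9x³ + 30x² + 17x − 12.
Step 3: lead(−10x⁴ − 9x³ + 30x² + 17x − 12) ÷ lead(D) = −10x⁴ ÷ −2x² = 5x². Subtract (5x²)·D = −10x⁴ + 5x³ + 15x². Remainder: −14x³ + 15x² + 17x − 12.
Step 4: lead(−14x³ + 15x² + 17x − 12) ÷ lead(D) = −14x³ ÷ −2x² = 7x. Subtract (7x)·D = −14x³ + 7x² + 21x. Remainder: 8x² − 4x − 12.
Step 5: lead(8x² − 4x − 12) ÷ lead(D) = 8x² ÷ −2x² = −4. Subtract (−4)·D = 8x² − 4x − 12. Remainder: 0.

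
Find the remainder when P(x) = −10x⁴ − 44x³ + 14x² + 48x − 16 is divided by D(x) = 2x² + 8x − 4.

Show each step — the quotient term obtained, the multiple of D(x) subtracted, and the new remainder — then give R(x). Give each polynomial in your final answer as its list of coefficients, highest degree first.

R = [4]

Step 1: lead(−10x⁴ − 44x³ + 14x² + 48x − 16) ÷ lead(D) = −10x⁴ ÷ 2x² = −5x². Subtract (−5x²)·D = −10x⁴ − 40x³ + 20x². Remainder: −4x³ − 6x² + 48x − 16.
Step 2: lead(−4x³ − 6x² + 48x − 16) ÷ lead(D) = −4x³ ÷ 2x² = −2x. Subtract (−2x)·D = −4x³ − 16x² + 8x. Remainder: 10x² + 40x − 16.
Step 3: lead(10x² + 40x − 16) ÷ lead(D) = 10x² ÷ 2x² = 5. Subtract (5)·D = 10x² + 40x − 20. Remainder: 4.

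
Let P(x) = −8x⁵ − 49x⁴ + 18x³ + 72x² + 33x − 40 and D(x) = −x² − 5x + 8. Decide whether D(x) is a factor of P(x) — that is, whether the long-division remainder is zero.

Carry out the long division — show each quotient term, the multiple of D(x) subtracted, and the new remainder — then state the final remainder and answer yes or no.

Step 1: lead(−8x⁵ − 49x⁴ + 18x³ + 72x² + 33x − 40) ÷ lead(D) = −8x⁵ ÷ −x² = 8x³. Subtract (8x³)·D = −8x⁵ − 40x⁴ + 64x³. Remainder: −9x⁴ − 46x³ + 72x² + 33x − 40.
Step 2: lead(−9x⁴ − 46x³ + 72x² + 33x − 40) ÷ lead(D) = −9x⁴ ÷ −x² = 9x². Subtract (9x²)·D = −9x⁴ − 45x³ + 72x². Remainder: −x³ + 33x − 40.
Step 3: lead(−x³ + 33x − 40) ÷ lead(D) = −x³ ÷ −x² = x. Subtract (x)·D = −x³ − 5x² + 8x. Remainder: 5x² + 25x − 40.
Step 4: lead(5x² + 25x − 40) ÷ lead(D) = 5x² ÷ −x² = −5. Subtract (−5)·D = 5x² + 25x − 40. Remainder: 0.

R(x) = 0, so D(x) is a factor of P(x). yes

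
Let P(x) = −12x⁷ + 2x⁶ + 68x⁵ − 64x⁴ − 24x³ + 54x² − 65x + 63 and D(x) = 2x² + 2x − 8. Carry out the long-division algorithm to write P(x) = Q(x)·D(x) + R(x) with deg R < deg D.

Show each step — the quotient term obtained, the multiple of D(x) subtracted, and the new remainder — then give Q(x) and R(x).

Q(x) = −6x⁵ + 7x⁴ + 3x³ − 7x² + 7x − 8; R(x) = 7x − 1

Step 1: lead(−12x⁷ + 2x⁶ + 68x⁵ − 64x⁴ − 24x³ + 54x² − 65x + 63) ÷ lead(D) = −12x⁷ ÷ 2x² = −6x⁵. Subtract (−6x⁵)·D = −12x⁷ − 12x⁶ + 48x⁵. Remainder: 14x⁶ + 20x⁵ − 64x⁴ − 24x³ + 54x² − 65x + 63.
Step 2: lead(14x⁶ + 20x⁵ − 64x⁴ − 24x³ + 54x² − 65x + 63) ÷ lead(D) = 14x⁶ ÷ 2x² = 7x⁴. Subtract (7x⁴)·D = 14x⁶ + 14x⁵ − 56x⁴. Remainder: 6x⁵ − 8x⁴ − 24x³ + 54x² − 65x + 63.
Step 3: lead(6x⁵ − 8x⁴ − 24x³ + 54x² − 65x + 63) ÷ lead(D) = 6x⁵ ÷ 2x² = 3x³. Subtract (3x³)·D = 6x⁵ + 6x⁴ − 24x³. Remainder: −14x⁴ + 54x² − 65x + 63.
Step 4: lead(−14x⁴ + 54x² − 65x + 63) ÷ lead(D) = −14x⁴ ÷ 2x² = −7x². Subtract (−7x²)·D = −14x⁴ − 14x³ + 56x². Remainder: 14x³ − 2x² − 65x + 63.
Step 5: lead(14x³ − 2x² − 65x + 63) ÷ lead(D) = 14x³ ÷ 2x² = 7x. Subtract (7x)·D = 14x³ + 14x² − 56x. Remainder: −16x² − 9x + 63.
Step 6: lead(−16x² − 9x + 63) ÷ lead(D) = −16x² ÷ 2x² = −8. Subtract (−8)·D = −16x² − 16x + 64. Remainder: 7x − 1.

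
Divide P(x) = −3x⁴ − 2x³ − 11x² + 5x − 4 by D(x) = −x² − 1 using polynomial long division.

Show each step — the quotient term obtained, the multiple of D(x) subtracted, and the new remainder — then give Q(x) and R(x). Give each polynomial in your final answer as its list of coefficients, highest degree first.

Step 1: lead(−3x⁴ − 2x³ − 11x² + 5x − 4) ÷ lead(D) = −3x⁴ ÷ −x² = 3x². Subtract (3x²)·D = −3x⁴ − 3x². Remainder: −2x³ − 8x² + 5x − 4.
Step 2: lead(−2x³ − 8x² + 5x − 4) ÷ lead(D) = −2x³ ÷ −x² = 2x. Subtract (2x)·D = −2x³ − 2x. Remainder: −8x² + 7x − 4.
Step 3: lead(−8x² + 7x − 4) ÷ lead(D) = −8x² ÷ −x² = 8. Subtract (8)·D = −8x² − 8. Remainder: 7x + 4.

Q = [3, 2, 8]; R = [7, 4]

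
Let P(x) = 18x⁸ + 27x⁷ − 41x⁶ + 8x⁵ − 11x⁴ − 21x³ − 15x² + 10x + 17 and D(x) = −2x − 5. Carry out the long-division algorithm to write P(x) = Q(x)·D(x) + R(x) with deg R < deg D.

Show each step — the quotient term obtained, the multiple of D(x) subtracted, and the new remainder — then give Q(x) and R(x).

Q(x) = −9x⁷ + 9x⁶ − 2x⁵ + x⁴ + 3x³ + 3x² − 5; R(x) = −8

Step 1: lead(18x⁸ + 27x⁷ − 41x⁶ + 8x⁵ − 11x⁴ − 21x³ − 15x² + 10x + 17) ÷ lead(D) = 18x⁸ ÷ −2x = −9x⁷. Subtract (−9x⁷)·D = 18x⁸ + 45x⁷. Remainder: −18x⁷ − 41x⁶ + 8x⁵ − 11x⁴ − 21x³ − 15x² + 10x + 17.
Step 2: lead(−18x⁷ − 41x⁶ + 8x⁵ − 11x⁴ − 21x³ − 15x² + 10x + 17) ÷ lead(D) = −18x⁷ ÷ −2x = 9x⁶. Subtract (9x⁶)·D = −18x⁷ − 45x⁶. Remainder: 4x⁶ + 8x⁵ − 11x⁴ − 21x³ − 15x² + 10x + 17.
Step 3: lead(4x⁶ + 8x⁵ − 11x⁴ − 21x³ − 15x² + 10x + 17) ÷ lead(D) = 4x⁶ ÷ −2x = −2x⁵. Subtract (−2x⁵)·D = 4x⁶ + 10x⁵. Remainder: −2x⁵ − 11x⁴ − 21x³ − 15x² + 10x + 17.
Step 4: lead(−2x⁵ − 11x⁴ − 21x³ − 15x² + 10x + 17) ÷ lead(D) = −2x⁵ ÷ −2x = x⁴. Subtract (x⁴)·D = −2x⁵ − 5x⁴. Remainder: −6x⁴ − 21x³ − 15x² + 10x + 17.
Step 5: lead(−6x⁴ − 21x³ − 15x² + 10x + 17) ÷ lead(D) = −6x⁴ ÷ −2x = 3x³. Subtract (3x³)·D = −6x⁴ − 15x³. Remainder: −6x³ − 15x² + 10x + 17.
Step 6: lead(−6x³ − 15x² + 10x + 17) ÷ lead(D) = −6x³ ÷ −2x = 3x². Subtract (3x²)·D = −6x³ − 15x². Remainder: 10x + 17.
Step 7: lead(10x + 17) ÷ lead(D) = 10x ÷ −2x = −5. Subtract (−5)·D = 10x + 25. Remainder: −8.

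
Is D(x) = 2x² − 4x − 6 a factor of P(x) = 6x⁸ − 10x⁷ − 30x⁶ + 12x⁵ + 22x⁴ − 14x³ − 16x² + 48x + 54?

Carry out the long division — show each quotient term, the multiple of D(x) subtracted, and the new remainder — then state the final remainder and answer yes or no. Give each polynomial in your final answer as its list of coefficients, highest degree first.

Step 1: lead(6x⁸ − 10x⁷ − 30x⁶ + 12x⁵ + 22x⁴ − 14x³ − 16x² + 48x + 54) ÷ lead(D) = 6x⁸ ÷ 2x² = 3x⁶. Subtract (3x⁶)·D = 6x⁸ − 12x⁷ − 18x⁶. Remainder: 2x⁷ − 12x⁶ + 12x⁵ + 22x⁴ − 14x³ − 16x² + 48x + 54.
Step 2: lead(2x⁷ − 12x⁶ + 12x⁵ + 22x⁴ − 14x³ − 16x² + 48x + 54) ÷ lead(D) = 2x⁷ ÷ 2x² = x⁵. Subtract (x⁵)·D = 2x⁷ − 4x⁶ − 6x⁵. Remainder: −8x⁶ + 18x⁵ + 22x⁴ − 14x³ − 16x² + 48x + 54.
Step 3: lead(−8x⁶ + 18x⁵ + 22x⁴ − 14x³ − 16x² + 48x + 54) ÷ lead(D) = −8x⁶ ÷ 2x² = −4x⁴. Subtract (−4x⁴)·D = −8x⁶ + 16x⁵ + 24x⁴. Remainder: 2x⁵ − 2x⁴ − 14x³ − 16x² + 48x + 54.
Step 4: lead(2x⁵ − 2x⁴ − 14x³ − 16x² + 48x + 54) ÷ lead(D) = 2x⁵ ÷ 2x² = x³. Subtract (x³)·D = 2x⁵ − 4x⁴ − 6x³. Remainder: 2x⁴ − 8x³ − 16x² + 48x + 54.
Step 5: lead(2x⁴ − 8x³ − 16x² + 48x + 54) ÷ lead(D) = 2x⁴ ÷ 2x² = x². Subtract (x²)·D = 2x⁴ − 4x³ − 6x². Remainder: −4x³ − 10x² + 48x + 54.
Step 6: lead(−4x³ − 10x² + 48x + 54) ÷ lead(D) = −4x³ ÷ 2x² = −2x. Subtract (−2x)·D = −4x³ + 8x² + 12x. Remainder: −18x² + 36x + 54.
Step 7: lead(−18x² + 36x + 54) ÷ lead(D) = −18x² ÷ 2x² = −9. Subtract (−9)·D = −18x² + 36x + 54. Remainder: 0.

R = [0], so D(x) is a factor of P(x). yes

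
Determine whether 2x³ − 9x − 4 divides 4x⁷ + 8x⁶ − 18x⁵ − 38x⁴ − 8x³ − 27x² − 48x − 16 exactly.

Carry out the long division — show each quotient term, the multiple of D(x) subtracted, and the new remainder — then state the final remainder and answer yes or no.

R(x) = 0, so D(x) is a factor of P(x). yes

Step 1: lead(4x⁷ + 8x⁶ − 18x⁵ − 38x⁴ − 8x³ − 27x² − 48x − 16) ÷ lead(D) = 4x⁷ ÷ 2x³ = 2x⁴. Subtract (2x⁴)·D = 4x⁷ − 18x⁵ − 8x⁴. Remainder: 8x⁶ − 30x⁴ − 8x³ − 27x² − 48x − 16.
Step 2: lead(8x⁶ − 30x⁴ − 8x³ − 27x² − 48x − 16) ÷ lead(D) = 8x⁶ ÷ 2x³ = 4x³. Subtract (4x³)·D = 8x⁶ − 36x⁴ − 16x³. Remainder: 6x⁴ + 8x³ − 27x² − 48x − 16.
Step 3: lead(6x⁴ + 8x³ − 27x² − 48x − 16) ÷ lead(D) = 6x⁴ ÷ 2x³ = 3x. Subtract (3x)·D = 6x⁴ − 27x² − 12x. Remainder: 8x³ − 36x − 16.
Step 4: lead(8x³ − 36x − 16) ÷ lead(D) = 8x³ ÷ 2x³ = 4. Subtract (4)·D = 8x³ − 36x − 16. Remainder: 0.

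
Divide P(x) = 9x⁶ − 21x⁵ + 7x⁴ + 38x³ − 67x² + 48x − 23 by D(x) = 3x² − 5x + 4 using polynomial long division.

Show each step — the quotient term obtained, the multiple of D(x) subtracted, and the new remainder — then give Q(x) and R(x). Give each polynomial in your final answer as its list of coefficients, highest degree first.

Step 1: lead(9x⁶ − 21x⁵ + 7x⁴ + 38x³ − 67x² + 48x − 23) ÷ lead(D) = 9x⁶ ÷ 3x² = 3x⁴. Subtract (3x⁴)·D = 9x⁶ − 15x⁵ + 12x⁴. Remainder: −6x⁵ − 5x⁴ + 38x³ − 67x² + 48x − 23.
Step 2: lead(−6x⁵ − 5x⁴ + 38x³ − 67x² + 48x − 23) ÷ lead(D) = −6x⁵ ÷ 3x² = −2x³. Subtract (−2x³)·D = −6x⁵ + 10x⁴ − 8x³. Remainder: −15x⁴ + 46x³ − 67x² + 48x − 23.
Step 3: lead(−15x⁴ + 46x³ − 67x² + 48x − 23) ÷ lead(D) = −15x⁴ ÷ 3x² = −5x². Subtract (−5x²)·D = −15x⁴ + 25x³ − 20x². Remainder: 21x³ − 47x² + 48x − 23.
Step 4: lead(21x³ − 47x² + 48x − 23) ÷ lead(D) = 21x³ ÷ 3x² = 7x. Subtract (7x)·D = 21x³ − 35x² + 28x. Remainder: −12x² + 20x − 23.
Step 5: lead(−12x² + 20x − 23) ÷ lead(D) = −12x² ÷ 3x² = −4. Subtract (−4)·D = −12x² + 20x − 16. Remainder: −7.

Q = [3, -2, -5, 7, -4]; R = [-7]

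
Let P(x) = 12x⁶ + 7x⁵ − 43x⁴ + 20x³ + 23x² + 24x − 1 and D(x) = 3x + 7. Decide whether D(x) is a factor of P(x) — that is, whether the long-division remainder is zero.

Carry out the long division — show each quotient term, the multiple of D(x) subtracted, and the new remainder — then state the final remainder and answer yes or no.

Step 1: lead(12x⁶ + 7x⁵ − 43x⁴ + 20x³ + 23x² + 24x − 1) ÷ lead(D) = 12x⁶ ÷ 3x = 4x⁵. Subtract (4x⁵)·D = 12x⁶ + 28x⁵. Remainder: −21x⁵ − 43x⁴ + 20x³ + 23x² + 24x − 1.
Step 2: lead(−21x⁵ − 43x⁴ + 20x³ + 23x² + 24x − 1) ÷ lead(D) = −21x⁵ ÷ 3x = −7x⁴. Subtract (−7x⁴)·D = −21x⁵ − 49x⁴. Remainder: 6x⁴ + 20x³ + 23x² + 24x − 1.
Step 3: lead(6x⁴ + 20x³ + 23x² + 24x − 1) ÷ lead(D) = 6x⁴ ÷ 3x = 2x³. Subtract (2x³)·D = 6x⁴ + 14x³. Remainder: 6x³ + 23x² + 24x − 1.
Step 4: lead(6x³ + 23x² + 24x − 1) ÷ lead(D) = 6x³ ÷ 3x = 2x². Subtract (2x²)·D = 6x³ + 14x². Remainder: 9x² + 24x − 1.
Step 5: lead(9x² + 24x − 1) ÷ lead(D) = 9x² ÷ 3x = 3x. Subtract (3x)·D = 9x² + 21x. Remainder: 3x − 1.
Step 6: lead(3x − 1) ÷ lead(D) = 3x ÷ 3x = 1. Subtract (1)·D = 3x + 7. Remainder: −8.

R(x) = −8, so D(x) is not a factor of P(x). no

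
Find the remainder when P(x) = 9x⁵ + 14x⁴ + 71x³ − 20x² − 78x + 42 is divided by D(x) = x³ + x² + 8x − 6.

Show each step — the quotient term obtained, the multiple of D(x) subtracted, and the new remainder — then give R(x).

Step 1: lead(9x⁵ + 14x⁴ + 71x³ − 20x² − 78x + 42) ÷ lead(D) = 9x⁵ ÷ x³ = 9x². Subtract (9x²)·D = 9x⁵ + 9x⁴ + 72x³ − 54x². Remainder: 5x⁴ − x³ + 34x² − 78x + 42.
Step 2: lead(5x⁴ − x³ + 34x² − 78x + 42) ÷ lead(D) = 5x⁴ ÷ x³ = 5x. Subtract (5x)·D = 5x⁴ + 5x³ + 40x² − 30x. Remainder: −6x³ − 6x² − 48x + 42.
Step 3: lead(−6x³ − 6x² − 48x + 42) ÷ lead(D) = −6x³ ÷ x³ = −6. Subtract (−6)·D = −6x³ − 6x² − 48x + 36. Remainder: 6.

R(x) = 6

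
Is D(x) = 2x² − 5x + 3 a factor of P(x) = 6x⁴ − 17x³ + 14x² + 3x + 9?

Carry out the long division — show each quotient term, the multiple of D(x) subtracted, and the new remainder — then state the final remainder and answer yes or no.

Step 1: lead(6x⁴ − 17x³ + 14x² + 3x + 9) ÷ lead(D) = 6x⁴ ÷ 2x² = 3x². Subtract (3x²)·D = 6x⁴ − 15x³ + 9x². Remainder: −2x³ + 5x² + 3x + 9.
Step 2: lead(−2x³ + 5x² + 3x + 9) ÷ lead(D) = −2x³ ÷ 2x² = −x. Subtract (−x)·D = −2x³ + 5x² − 3x. Remainder: 6x + 9.

R(x) = 6x + 9, so D(x) is not a factor of P(x). no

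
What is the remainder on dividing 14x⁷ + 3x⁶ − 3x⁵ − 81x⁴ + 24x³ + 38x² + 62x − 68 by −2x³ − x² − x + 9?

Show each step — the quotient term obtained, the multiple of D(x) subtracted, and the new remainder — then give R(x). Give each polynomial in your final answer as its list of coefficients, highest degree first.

R = [4]

Step 1: lead(14x⁷ + 3x⁶ − 3x⁵ − 81x⁴ + 24x³ + 38x² + 62x − 68) ÷ lead(D) = 14x⁷ ÷ −2x³ = −7x⁴. Subtract (−7x⁴)·D = 14x⁷ + 7x⁶ + 7x⁵ − 63x⁴. Remainder: −4x⁶ − 10x⁵ − 18x⁴ + 24x³ + 38x² + 62x − 68.
Step 2: lead(−4x⁶ − 10x⁵ − 18x⁴ + 24x³ + 38x² + 62x − 68) ÷ lead(D) = −4x⁶ ÷ −2x³ = 2x³. Subtract (2x³)·D = −4x⁶ − 2x⁵ − 2x⁴ + 18x³. Remainder: −8x⁵ − 16x⁴ + 6x³ + 38x² + 62x − 68.
Step 3: lead(−8x⁵ − 16x⁴ + 6x³ + 38x² + 62x − 68) ÷ lead(D) = −8x⁵ ÷ −2x³ = 4x². Subtract (4x²)·D = −8x⁵ − 4x⁴ − 4x³ + 36x². Remainder: −12x⁴ + 10x³ + 2x² + 62x − 68.
Step 4: lead(−12x⁴ + 10x³ + 2x² + 62x − 68) ÷ lead(D) = −12x⁴ ÷ −2x³ = 6x. Subtract (6x)·D = −12x⁴ − 6x³ − 6x² + 54x. Remainder: 16x³ + 8x² + 8x − 68.
Step 5: lead(16x³ + 8x² + 8x − 68) ÷ lead(D) = 16x³ ÷ −2x³ = −8. Subtract (−8)·D = 16x³ + 8x² + 8x − 72. Remainder: 4.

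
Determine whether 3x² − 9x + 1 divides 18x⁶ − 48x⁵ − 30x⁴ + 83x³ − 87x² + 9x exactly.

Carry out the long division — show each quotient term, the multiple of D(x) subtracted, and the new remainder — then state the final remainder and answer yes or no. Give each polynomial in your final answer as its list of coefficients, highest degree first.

Step 1: lead(18x⁶ − 48x⁵ − 30x⁴ + 83x³ − 87x² + 9x) ÷ lead(D) = 18x⁶ ÷ 3x² = 6x⁴. Subtract (6x⁴)·D = 18x⁶ − 54x⁵ + 6x⁴. Remainder: 6x⁵ − 36x⁴ + 83x³ − 87x² + 9x.
Step 2: lead(6x⁵ − 36x⁴ + 83x³ − 87x² + 9x) ÷ lead(D) = 6x⁵ ÷ 3x² = 2x³. Subtract (2x³)·D = 6x⁵ − 18x⁴ + 2x³. Remainder: −18x⁴ + 81x³ − 87x² + 9x.
Step 3: lead(−18x⁴ + 81x³ − 87x² + 9x) ÷ lead(D) = −18x⁴ ÷ 3x² = −6x². Subtract (−6x²)·D = −18x⁴ + 54x³ − 6x². Remainder: 27x³ − 81x² + 9x.
Step 4: lead(27x³ − 81x² + 9x) ÷ lead(D) = 27x³ ÷ 3x² = 9x. Subtract (9x)·D = 27x³ − 81x² + 9x. Remainder: 0.

R = [0], so D(x) is a factor of P(x). yes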